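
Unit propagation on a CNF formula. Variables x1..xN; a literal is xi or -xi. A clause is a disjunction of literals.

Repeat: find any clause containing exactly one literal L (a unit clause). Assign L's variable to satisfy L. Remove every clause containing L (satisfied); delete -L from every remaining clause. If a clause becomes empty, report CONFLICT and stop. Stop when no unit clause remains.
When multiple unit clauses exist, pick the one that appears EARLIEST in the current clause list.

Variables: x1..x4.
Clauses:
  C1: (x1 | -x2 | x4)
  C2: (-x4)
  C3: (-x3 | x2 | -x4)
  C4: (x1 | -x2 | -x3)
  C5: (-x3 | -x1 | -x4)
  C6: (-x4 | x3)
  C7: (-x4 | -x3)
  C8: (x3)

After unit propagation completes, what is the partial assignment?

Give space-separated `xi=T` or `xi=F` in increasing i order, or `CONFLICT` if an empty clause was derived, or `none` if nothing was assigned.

Answer: x3=T x4=F

Derivation:
unit clause [-4] forces x4=F; simplify:
  drop 4 from [1, -2, 4] -> [1, -2]
  satisfied 5 clause(s); 3 remain; assigned so far: [4]
unit clause [3] forces x3=T; simplify:
  drop -3 from [1, -2, -3] -> [1, -2]
  satisfied 1 clause(s); 2 remain; assigned so far: [3, 4]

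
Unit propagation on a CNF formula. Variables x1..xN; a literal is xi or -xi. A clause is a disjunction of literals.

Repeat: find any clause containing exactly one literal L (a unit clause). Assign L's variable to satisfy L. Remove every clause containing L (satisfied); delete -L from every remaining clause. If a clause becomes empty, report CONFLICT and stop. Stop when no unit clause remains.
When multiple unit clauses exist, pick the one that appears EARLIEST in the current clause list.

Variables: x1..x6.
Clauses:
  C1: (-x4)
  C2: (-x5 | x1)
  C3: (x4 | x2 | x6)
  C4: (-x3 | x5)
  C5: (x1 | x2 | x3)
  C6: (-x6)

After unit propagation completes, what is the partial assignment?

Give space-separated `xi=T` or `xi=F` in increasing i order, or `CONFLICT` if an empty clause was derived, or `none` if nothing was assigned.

Answer: x2=T x4=F x6=F

Derivation:
unit clause [-4] forces x4=F; simplify:
  drop 4 from [4, 2, 6] -> [2, 6]
  satisfied 1 clause(s); 5 remain; assigned so far: [4]
unit clause [-6] forces x6=F; simplify:
  drop 6 from [2, 6] -> [2]
  satisfied 1 clause(s); 4 remain; assigned so far: [4, 6]
unit clause [2] forces x2=T; simplify:
  satisfied 2 clause(s); 2 remain; assigned so far: [2, 4, 6]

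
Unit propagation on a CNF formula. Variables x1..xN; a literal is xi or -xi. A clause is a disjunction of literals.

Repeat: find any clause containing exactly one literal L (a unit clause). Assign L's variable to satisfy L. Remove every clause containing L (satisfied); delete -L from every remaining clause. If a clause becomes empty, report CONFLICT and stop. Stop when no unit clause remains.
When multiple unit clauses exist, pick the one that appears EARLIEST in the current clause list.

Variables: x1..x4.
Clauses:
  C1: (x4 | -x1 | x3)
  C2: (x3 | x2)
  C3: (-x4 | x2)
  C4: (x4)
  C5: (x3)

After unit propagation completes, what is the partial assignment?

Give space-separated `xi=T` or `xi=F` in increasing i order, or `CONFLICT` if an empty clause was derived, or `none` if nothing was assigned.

Answer: x2=T x3=T x4=T

Derivation:
unit clause [4] forces x4=T; simplify:
  drop -4 from [-4, 2] -> [2]
  satisfied 2 clause(s); 3 remain; assigned so far: [4]
unit clause [2] forces x2=T; simplify:
  satisfied 2 clause(s); 1 remain; assigned so far: [2, 4]
unit clause [3] forces x3=T; simplify:
  satisfied 1 clause(s); 0 remain; assigned so far: [2, 3, 4]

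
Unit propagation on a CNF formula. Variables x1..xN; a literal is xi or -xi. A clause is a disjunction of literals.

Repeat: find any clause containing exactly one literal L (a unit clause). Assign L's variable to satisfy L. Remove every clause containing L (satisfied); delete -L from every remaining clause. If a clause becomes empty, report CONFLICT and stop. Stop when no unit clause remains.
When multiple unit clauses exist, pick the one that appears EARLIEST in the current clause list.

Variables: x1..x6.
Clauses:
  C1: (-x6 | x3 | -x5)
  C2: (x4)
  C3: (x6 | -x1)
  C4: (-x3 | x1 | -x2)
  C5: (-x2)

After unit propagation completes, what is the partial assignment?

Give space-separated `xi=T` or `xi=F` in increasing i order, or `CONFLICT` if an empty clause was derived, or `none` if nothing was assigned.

Answer: x2=F x4=T

Derivation:
unit clause [4] forces x4=T; simplify:
  satisfied 1 clause(s); 4 remain; assigned so far: [4]
unit clause [-2] forces x2=F; simplify:
  satisfied 2 clause(s); 2 remain; assigned so far: [2, 4]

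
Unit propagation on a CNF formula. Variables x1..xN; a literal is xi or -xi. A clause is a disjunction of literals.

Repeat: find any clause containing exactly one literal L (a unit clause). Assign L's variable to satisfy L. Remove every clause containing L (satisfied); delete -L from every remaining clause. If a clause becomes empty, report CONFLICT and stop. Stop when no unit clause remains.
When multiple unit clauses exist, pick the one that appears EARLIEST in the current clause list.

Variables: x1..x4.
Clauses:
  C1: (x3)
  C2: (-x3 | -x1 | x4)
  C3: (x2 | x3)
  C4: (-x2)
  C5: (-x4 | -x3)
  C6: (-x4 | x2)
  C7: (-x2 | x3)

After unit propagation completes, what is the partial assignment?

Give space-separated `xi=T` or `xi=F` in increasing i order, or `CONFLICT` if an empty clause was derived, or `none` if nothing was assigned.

unit clause [3] forces x3=T; simplify:
  drop -3 from [-3, -1, 4] -> [-1, 4]
  drop -3 from [-4, -3] -> [-4]
  satisfied 3 clause(s); 4 remain; assigned so far: [3]
unit clause [-2] forces x2=F; simplify:
  drop 2 from [-4, 2] -> [-4]
  satisfied 1 clause(s); 3 remain; assigned so far: [2, 3]
unit clause [-4] forces x4=F; simplify:
  drop 4 from [-1, 4] -> [-1]
  satisfied 2 clause(s); 1 remain; assigned so far: [2, 3, 4]
unit clause [-1] forces x1=F; simplify:
  satisfied 1 clause(s); 0 remain; assigned so far: [1, 2, 3, 4]

Answer: x1=F x2=F x3=T x4=F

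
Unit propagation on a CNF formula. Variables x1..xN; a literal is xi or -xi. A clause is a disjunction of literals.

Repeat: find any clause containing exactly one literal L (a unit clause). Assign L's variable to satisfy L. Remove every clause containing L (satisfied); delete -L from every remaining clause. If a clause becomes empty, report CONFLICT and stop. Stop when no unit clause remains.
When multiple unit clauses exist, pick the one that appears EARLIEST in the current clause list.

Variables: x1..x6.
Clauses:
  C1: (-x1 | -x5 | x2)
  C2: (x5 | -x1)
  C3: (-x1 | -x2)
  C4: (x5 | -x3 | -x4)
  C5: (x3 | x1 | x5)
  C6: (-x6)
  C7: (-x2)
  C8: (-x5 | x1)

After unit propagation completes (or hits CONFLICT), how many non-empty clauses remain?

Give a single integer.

unit clause [-6] forces x6=F; simplify:
  satisfied 1 clause(s); 7 remain; assigned so far: [6]
unit clause [-2] forces x2=F; simplify:
  drop 2 from [-1, -5, 2] -> [-1, -5]
  satisfied 2 clause(s); 5 remain; assigned so far: [2, 6]

Answer: 5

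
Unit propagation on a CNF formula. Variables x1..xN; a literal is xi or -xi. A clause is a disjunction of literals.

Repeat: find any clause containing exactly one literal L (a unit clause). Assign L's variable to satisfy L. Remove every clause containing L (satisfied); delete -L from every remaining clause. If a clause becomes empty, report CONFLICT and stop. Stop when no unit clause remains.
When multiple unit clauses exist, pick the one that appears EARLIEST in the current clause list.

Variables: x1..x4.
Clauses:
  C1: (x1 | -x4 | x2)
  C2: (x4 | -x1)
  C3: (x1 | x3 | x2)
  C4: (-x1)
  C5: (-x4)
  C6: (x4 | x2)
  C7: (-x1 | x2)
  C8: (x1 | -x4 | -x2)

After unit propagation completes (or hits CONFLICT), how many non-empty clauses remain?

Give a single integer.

unit clause [-1] forces x1=F; simplify:
  drop 1 from [1, -4, 2] -> [-4, 2]
  drop 1 from [1, 3, 2] -> [3, 2]
  drop 1 from [1, -4, -2] -> [-4, -2]
  satisfied 3 clause(s); 5 remain; assigned so far: [1]
unit clause [-4] forces x4=F; simplify:
  drop 4 from [4, 2] -> [2]
  satisfied 3 clause(s); 2 remain; assigned so far: [1, 4]
unit clause [2] forces x2=T; simplify:
  satisfied 2 clause(s); 0 remain; assigned so far: [1, 2, 4]

Answer: 0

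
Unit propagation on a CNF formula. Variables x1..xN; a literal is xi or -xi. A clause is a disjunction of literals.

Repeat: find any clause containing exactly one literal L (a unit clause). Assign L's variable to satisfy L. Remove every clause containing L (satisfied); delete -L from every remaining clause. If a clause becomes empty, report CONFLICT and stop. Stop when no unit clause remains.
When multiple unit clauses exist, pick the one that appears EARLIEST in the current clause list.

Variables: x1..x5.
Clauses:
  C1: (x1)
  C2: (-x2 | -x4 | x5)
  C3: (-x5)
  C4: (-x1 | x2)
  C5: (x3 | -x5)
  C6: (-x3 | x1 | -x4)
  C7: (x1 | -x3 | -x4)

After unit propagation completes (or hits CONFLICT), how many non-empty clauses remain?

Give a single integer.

Answer: 0

Derivation:
unit clause [1] forces x1=T; simplify:
  drop -1 from [-1, 2] -> [2]
  satisfied 3 clause(s); 4 remain; assigned so far: [1]
unit clause [-5] forces x5=F; simplify:
  drop 5 from [-2, -4, 5] -> [-2, -4]
  satisfied 2 clause(s); 2 remain; assigned so far: [1, 5]
unit clause [2] forces x2=T; simplify:
  drop -2 from [-2, -4] -> [-4]
  satisfied 1 clause(s); 1 remain; assigned so far: [1, 2, 5]
unit clause [-4] forces x4=F; simplify:
  satisfied 1 clause(s); 0 remain; assigned so far: [1, 2, 4, 5]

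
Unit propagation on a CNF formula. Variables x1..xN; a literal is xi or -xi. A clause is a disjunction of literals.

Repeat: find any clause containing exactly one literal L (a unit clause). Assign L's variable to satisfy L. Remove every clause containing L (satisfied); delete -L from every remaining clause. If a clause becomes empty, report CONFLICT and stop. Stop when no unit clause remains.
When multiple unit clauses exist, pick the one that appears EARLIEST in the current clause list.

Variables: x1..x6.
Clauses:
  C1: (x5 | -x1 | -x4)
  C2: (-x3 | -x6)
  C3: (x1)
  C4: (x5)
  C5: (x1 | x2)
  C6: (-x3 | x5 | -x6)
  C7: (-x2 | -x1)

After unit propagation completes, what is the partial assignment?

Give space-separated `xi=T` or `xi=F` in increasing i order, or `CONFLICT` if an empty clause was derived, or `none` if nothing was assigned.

Answer: x1=T x2=F x5=T

Derivation:
unit clause [1] forces x1=T; simplify:
  drop -1 from [5, -1, -4] -> [5, -4]
  drop -1 from [-2, -1] -> [-2]
  satisfied 2 clause(s); 5 remain; assigned so far: [1]
unit clause [5] forces x5=T; simplify:
  satisfied 3 clause(s); 2 remain; assigned so far: [1, 5]
unit clause [-2] forces x2=F; simplify:
  satisfied 1 clause(s); 1 remain; assigned so far: [1, 2, 5]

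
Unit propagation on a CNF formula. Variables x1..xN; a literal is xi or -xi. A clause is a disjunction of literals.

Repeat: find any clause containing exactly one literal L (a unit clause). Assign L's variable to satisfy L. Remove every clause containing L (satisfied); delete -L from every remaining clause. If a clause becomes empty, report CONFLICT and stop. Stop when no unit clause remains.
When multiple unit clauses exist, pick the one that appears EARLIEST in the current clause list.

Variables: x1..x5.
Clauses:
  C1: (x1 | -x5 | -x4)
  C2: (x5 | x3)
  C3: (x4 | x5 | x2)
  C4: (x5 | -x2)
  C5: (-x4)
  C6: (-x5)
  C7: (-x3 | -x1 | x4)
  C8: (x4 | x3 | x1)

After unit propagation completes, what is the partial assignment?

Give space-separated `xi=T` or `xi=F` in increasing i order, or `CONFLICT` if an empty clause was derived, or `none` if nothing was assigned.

Answer: CONFLICT

Derivation:
unit clause [-4] forces x4=F; simplify:
  drop 4 from [4, 5, 2] -> [5, 2]
  drop 4 from [-3, -1, 4] -> [-3, -1]
  drop 4 from [4, 3, 1] -> [3, 1]
  satisfied 2 clause(s); 6 remain; assigned so far: [4]
unit clause [-5] forces x5=F; simplify:
  drop 5 from [5, 3] -> [3]
  drop 5 from [5, 2] -> [2]
  drop 5 from [5, -2] -> [-2]
  satisfied 1 clause(s); 5 remain; assigned so far: [4, 5]
unit clause [3] forces x3=T; simplify:
  drop -3 from [-3, -1] -> [-1]
  satisfied 2 clause(s); 3 remain; assigned so far: [3, 4, 5]
unit clause [2] forces x2=T; simplify:
  drop -2 from [-2] -> [] (empty!)
  satisfied 1 clause(s); 2 remain; assigned so far: [2, 3, 4, 5]
CONFLICT (empty clause)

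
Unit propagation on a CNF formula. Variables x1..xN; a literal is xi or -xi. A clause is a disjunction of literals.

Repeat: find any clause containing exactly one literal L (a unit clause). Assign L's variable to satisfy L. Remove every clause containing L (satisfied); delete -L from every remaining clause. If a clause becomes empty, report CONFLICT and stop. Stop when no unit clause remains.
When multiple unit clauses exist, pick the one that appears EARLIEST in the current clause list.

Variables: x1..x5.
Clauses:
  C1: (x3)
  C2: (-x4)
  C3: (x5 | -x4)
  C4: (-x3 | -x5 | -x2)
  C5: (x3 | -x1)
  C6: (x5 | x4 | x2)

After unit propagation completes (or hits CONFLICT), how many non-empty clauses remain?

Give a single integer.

Answer: 2

Derivation:
unit clause [3] forces x3=T; simplify:
  drop -3 from [-3, -5, -2] -> [-5, -2]
  satisfied 2 clause(s); 4 remain; assigned so far: [3]
unit clause [-4] forces x4=F; simplify:
  drop 4 from [5, 4, 2] -> [5, 2]
  satisfied 2 clause(s); 2 remain; assigned so far: [3, 4]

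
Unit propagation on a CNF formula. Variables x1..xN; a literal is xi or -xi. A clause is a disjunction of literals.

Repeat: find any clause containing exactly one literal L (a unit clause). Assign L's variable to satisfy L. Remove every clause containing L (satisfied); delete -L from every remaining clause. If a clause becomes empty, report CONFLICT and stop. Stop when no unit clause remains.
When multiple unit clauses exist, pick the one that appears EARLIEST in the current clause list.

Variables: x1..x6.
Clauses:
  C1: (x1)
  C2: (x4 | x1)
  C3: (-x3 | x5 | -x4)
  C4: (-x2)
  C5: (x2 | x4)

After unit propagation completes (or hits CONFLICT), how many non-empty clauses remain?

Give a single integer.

Answer: 1

Derivation:
unit clause [1] forces x1=T; simplify:
  satisfied 2 clause(s); 3 remain; assigned so far: [1]
unit clause [-2] forces x2=F; simplify:
  drop 2 from [2, 4] -> [4]
  satisfied 1 clause(s); 2 remain; assigned so far: [1, 2]
unit clause [4] forces x4=T; simplify:
  drop -4 from [-3, 5, -4] -> [-3, 5]
  satisfied 1 clause(s); 1 remain; assigned so far: [1, 2, 4]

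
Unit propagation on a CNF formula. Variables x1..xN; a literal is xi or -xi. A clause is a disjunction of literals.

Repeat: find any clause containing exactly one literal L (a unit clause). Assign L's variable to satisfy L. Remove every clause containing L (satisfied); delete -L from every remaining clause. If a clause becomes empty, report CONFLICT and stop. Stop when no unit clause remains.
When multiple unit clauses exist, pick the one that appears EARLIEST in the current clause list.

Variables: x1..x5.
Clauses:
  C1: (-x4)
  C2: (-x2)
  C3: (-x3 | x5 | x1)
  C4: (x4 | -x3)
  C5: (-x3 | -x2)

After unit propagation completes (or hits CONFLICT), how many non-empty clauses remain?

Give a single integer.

Answer: 0

Derivation:
unit clause [-4] forces x4=F; simplify:
  drop 4 from [4, -3] -> [-3]
  satisfied 1 clause(s); 4 remain; assigned so far: [4]
unit clause [-2] forces x2=F; simplify:
  satisfied 2 clause(s); 2 remain; assigned so far: [2, 4]
unit clause [-3] forces x3=F; simplify:
  satisfied 2 clause(s); 0 remain; assigned so far: [2, 3, 4]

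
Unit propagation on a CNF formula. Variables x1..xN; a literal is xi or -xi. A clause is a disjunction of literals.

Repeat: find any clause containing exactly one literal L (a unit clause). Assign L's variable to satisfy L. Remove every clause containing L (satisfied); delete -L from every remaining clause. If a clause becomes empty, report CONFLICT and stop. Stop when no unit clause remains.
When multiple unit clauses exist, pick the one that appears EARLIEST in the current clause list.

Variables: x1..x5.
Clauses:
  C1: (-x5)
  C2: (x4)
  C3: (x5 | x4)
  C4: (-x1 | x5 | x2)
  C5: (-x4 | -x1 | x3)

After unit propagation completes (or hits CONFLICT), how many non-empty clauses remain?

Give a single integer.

unit clause [-5] forces x5=F; simplify:
  drop 5 from [5, 4] -> [4]
  drop 5 from [-1, 5, 2] -> [-1, 2]
  satisfied 1 clause(s); 4 remain; assigned so far: [5]
unit clause [4] forces x4=T; simplify:
  drop -4 from [-4, -1, 3] -> [-1, 3]
  satisfied 2 clause(s); 2 remain; assigned so far: [4, 5]

Answer: 2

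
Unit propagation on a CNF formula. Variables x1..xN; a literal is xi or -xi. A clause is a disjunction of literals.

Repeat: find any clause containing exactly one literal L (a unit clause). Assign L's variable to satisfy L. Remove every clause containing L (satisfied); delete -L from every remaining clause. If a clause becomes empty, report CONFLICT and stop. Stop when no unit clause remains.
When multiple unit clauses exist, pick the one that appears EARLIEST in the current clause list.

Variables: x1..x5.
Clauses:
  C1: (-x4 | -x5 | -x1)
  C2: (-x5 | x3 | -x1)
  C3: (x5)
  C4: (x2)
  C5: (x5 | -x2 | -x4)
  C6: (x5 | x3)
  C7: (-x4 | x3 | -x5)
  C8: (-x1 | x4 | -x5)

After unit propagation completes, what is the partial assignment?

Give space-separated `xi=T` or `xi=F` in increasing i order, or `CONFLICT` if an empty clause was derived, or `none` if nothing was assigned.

Answer: x2=T x5=T

Derivation:
unit clause [5] forces x5=T; simplify:
  drop -5 from [-4, -5, -1] -> [-4, -1]
  drop -5 from [-5, 3, -1] -> [3, -1]
  drop -5 from [-4, 3, -5] -> [-4, 3]
  drop -5 from [-1, 4, -5] -> [-1, 4]
  satisfied 3 clause(s); 5 remain; assigned so far: [5]
unit clause [2] forces x2=T; simplify:
  satisfied 1 clause(s); 4 remain; assigned so far: [2, 5]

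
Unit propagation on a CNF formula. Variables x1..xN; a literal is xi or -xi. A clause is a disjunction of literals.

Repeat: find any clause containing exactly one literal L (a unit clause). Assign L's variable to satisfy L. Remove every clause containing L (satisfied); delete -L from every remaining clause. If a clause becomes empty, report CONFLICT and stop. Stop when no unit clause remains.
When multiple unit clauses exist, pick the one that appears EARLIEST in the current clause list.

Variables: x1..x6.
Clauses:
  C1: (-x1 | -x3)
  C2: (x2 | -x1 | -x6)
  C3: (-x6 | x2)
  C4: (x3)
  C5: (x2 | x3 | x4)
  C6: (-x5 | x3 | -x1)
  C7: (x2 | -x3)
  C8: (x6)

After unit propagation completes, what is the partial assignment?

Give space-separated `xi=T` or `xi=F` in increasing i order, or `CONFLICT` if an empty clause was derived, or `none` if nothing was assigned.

Answer: x1=F x2=T x3=T x6=T

Derivation:
unit clause [3] forces x3=T; simplify:
  drop -3 from [-1, -3] -> [-1]
  drop -3 from [2, -3] -> [2]
  satisfied 3 clause(s); 5 remain; assigned so far: [3]
unit clause [-1] forces x1=F; simplify:
  satisfied 2 clause(s); 3 remain; assigned so far: [1, 3]
unit clause [2] forces x2=T; simplify:
  satisfied 2 clause(s); 1 remain; assigned so far: [1, 2, 3]
unit clause [6] forces x6=T; simplify:
  satisfied 1 clause(s); 0 remain; assigned so far: [1, 2, 3, 6]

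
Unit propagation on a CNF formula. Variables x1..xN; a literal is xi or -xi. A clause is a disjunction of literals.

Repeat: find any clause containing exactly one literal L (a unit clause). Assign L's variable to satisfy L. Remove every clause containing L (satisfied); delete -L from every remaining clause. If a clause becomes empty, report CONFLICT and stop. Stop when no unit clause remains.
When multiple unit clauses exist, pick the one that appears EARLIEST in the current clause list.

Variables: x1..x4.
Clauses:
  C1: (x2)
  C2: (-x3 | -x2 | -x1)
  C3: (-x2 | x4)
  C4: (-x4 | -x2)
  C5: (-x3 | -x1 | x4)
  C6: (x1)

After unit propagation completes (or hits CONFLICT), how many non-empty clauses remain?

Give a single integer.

unit clause [2] forces x2=T; simplify:
  drop -2 from [-3, -2, -1] -> [-3, -1]
  drop -2 from [-2, 4] -> [4]
  drop -2 from [-4, -2] -> [-4]
  satisfied 1 clause(s); 5 remain; assigned so far: [2]
unit clause [4] forces x4=T; simplify:
  drop -4 from [-4] -> [] (empty!)
  satisfied 2 clause(s); 3 remain; assigned so far: [2, 4]
CONFLICT (empty clause)

Answer: 2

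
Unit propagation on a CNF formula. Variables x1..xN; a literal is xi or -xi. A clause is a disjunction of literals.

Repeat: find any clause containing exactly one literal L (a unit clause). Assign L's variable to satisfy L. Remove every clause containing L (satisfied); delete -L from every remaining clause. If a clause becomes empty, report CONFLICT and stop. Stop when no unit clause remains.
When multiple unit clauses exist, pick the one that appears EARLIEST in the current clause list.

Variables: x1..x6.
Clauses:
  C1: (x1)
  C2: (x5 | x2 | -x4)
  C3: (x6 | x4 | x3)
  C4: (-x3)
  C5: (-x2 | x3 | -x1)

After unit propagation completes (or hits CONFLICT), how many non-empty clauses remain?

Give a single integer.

unit clause [1] forces x1=T; simplify:
  drop -1 from [-2, 3, -1] -> [-2, 3]
  satisfied 1 clause(s); 4 remain; assigned so far: [1]
unit clause [-3] forces x3=F; simplify:
  drop 3 from [6, 4, 3] -> [6, 4]
  drop 3 from [-2, 3] -> [-2]
  satisfied 1 clause(s); 3 remain; assigned so far: [1, 3]
unit clause [-2] forces x2=F; simplify:
  drop 2 from [5, 2, -4] -> [5, -4]
  satisfied 1 clause(s); 2 remain; assigned so far: [1, 2, 3]

Answer: 2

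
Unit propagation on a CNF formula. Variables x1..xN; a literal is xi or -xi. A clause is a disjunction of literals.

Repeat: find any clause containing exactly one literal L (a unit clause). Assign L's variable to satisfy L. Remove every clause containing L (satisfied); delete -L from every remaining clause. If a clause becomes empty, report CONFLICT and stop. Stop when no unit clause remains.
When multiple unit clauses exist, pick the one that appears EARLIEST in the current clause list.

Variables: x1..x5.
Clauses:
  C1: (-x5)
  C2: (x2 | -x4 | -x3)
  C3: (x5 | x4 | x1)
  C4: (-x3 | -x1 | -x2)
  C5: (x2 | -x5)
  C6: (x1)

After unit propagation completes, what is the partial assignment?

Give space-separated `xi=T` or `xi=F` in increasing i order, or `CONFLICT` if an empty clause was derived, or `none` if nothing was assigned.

unit clause [-5] forces x5=F; simplify:
  drop 5 from [5, 4, 1] -> [4, 1]
  satisfied 2 clause(s); 4 remain; assigned so far: [5]
unit clause [1] forces x1=T; simplify:
  drop -1 from [-3, -1, -2] -> [-3, -2]
  satisfied 2 clause(s); 2 remain; assigned so far: [1, 5]

Answer: x1=T x5=F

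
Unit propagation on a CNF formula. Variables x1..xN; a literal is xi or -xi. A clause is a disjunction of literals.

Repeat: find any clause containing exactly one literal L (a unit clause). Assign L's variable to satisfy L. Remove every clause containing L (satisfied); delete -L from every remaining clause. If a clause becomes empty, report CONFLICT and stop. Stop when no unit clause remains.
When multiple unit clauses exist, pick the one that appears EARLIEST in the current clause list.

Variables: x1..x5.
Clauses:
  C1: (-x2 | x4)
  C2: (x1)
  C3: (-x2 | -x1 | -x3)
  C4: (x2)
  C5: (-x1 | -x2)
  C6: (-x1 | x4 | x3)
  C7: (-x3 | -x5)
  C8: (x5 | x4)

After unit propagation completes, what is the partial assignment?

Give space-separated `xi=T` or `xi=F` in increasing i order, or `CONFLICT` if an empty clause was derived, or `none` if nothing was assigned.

Answer: CONFLICT

Derivation:
unit clause [1] forces x1=T; simplify:
  drop -1 from [-2, -1, -3] -> [-2, -3]
  drop -1 from [-1, -2] -> [-2]
  drop -1 from [-1, 4, 3] -> [4, 3]
  satisfied 1 clause(s); 7 remain; assigned so far: [1]
unit clause [2] forces x2=T; simplify:
  drop -2 from [-2, 4] -> [4]
  drop -2 from [-2, -3] -> [-3]
  drop -2 from [-2] -> [] (empty!)
  satisfied 1 clause(s); 6 remain; assigned so far: [1, 2]
CONFLICT (empty clause)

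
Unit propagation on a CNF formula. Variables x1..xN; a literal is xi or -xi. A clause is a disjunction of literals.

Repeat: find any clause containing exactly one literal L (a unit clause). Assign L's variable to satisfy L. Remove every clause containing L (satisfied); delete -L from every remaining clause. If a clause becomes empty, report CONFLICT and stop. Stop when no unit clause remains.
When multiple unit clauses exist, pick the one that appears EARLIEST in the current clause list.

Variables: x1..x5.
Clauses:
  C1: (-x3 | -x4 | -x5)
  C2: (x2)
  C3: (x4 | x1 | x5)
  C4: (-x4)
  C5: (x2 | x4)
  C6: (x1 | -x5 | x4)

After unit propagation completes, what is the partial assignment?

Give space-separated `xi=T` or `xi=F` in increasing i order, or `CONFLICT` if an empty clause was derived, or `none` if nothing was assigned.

Answer: x2=T x4=F

Derivation:
unit clause [2] forces x2=T; simplify:
  satisfied 2 clause(s); 4 remain; assigned so far: [2]
unit clause [-4] forces x4=F; simplify:
  drop 4 from [4, 1, 5] -> [1, 5]
  drop 4 from [1, -5, 4] -> [1, -5]
  satisfied 2 clause(s); 2 remain; assigned so far: [2, 4]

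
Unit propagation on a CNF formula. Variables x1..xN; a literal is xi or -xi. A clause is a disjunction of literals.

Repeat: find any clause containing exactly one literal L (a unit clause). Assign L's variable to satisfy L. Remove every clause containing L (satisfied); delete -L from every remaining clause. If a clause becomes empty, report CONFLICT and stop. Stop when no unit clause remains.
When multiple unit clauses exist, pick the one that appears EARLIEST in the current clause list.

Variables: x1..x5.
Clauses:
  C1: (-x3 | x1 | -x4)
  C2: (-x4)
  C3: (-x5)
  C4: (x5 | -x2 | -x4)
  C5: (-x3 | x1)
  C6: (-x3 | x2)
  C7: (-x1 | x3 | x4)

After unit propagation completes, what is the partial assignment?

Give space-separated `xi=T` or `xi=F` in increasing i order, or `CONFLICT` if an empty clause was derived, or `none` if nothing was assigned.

Answer: x4=F x5=F

Derivation:
unit clause [-4] forces x4=F; simplify:
  drop 4 from [-1, 3, 4] -> [-1, 3]
  satisfied 3 clause(s); 4 remain; assigned so far: [4]
unit clause [-5] forces x5=F; simplify:
  satisfied 1 clause(s); 3 remain; assigned so far: [4, 5]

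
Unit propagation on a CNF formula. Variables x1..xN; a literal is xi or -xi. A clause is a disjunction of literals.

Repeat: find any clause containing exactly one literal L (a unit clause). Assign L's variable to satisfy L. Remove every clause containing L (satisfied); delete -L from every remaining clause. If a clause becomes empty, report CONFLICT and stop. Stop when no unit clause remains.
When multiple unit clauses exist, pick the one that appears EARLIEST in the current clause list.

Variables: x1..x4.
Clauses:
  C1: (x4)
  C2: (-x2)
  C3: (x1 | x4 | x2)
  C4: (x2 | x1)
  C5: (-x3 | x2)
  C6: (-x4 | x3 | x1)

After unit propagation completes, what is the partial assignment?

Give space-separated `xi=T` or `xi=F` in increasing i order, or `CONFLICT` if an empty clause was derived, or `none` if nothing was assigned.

Answer: x1=T x2=F x3=F x4=T

Derivation:
unit clause [4] forces x4=T; simplify:
  drop -4 from [-4, 3, 1] -> [3, 1]
  satisfied 2 clause(s); 4 remain; assigned so far: [4]
unit clause [-2] forces x2=F; simplify:
  drop 2 from [2, 1] -> [1]
  drop 2 from [-3, 2] -> [-3]
  satisfied 1 clause(s); 3 remain; assigned so far: [2, 4]
unit clause [1] forces x1=T; simplify:
  satisfied 2 clause(s); 1 remain; assigned so far: [1, 2, 4]
unit clause [-3] forces x3=F; simplify:
  satisfied 1 clause(s); 0 remain; assigned so far: [1, 2, 3, 4]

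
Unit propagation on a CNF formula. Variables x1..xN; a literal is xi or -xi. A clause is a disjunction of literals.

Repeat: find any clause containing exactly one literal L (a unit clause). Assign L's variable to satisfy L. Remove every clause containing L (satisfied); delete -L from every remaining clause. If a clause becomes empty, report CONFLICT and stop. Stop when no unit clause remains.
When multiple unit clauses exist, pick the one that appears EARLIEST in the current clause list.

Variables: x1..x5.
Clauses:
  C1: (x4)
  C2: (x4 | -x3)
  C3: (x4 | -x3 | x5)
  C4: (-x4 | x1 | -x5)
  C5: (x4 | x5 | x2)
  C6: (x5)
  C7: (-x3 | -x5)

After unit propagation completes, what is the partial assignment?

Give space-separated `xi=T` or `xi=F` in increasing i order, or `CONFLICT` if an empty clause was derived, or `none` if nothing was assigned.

unit clause [4] forces x4=T; simplify:
  drop -4 from [-4, 1, -5] -> [1, -5]
  satisfied 4 clause(s); 3 remain; assigned so far: [4]
unit clause [5] forces x5=T; simplify:
  drop -5 from [1, -5] -> [1]
  drop -5 from [-3, -5] -> [-3]
  satisfied 1 clause(s); 2 remain; assigned so far: [4, 5]
unit clause [1] forces x1=T; simplify:
  satisfied 1 clause(s); 1 remain; assigned so far: [1, 4, 5]
unit clause [-3] forces x3=F; simplify:
  satisfied 1 clause(s); 0 remain; assigned so far: [1, 3, 4, 5]

Answer: x1=T x3=F x4=T x5=T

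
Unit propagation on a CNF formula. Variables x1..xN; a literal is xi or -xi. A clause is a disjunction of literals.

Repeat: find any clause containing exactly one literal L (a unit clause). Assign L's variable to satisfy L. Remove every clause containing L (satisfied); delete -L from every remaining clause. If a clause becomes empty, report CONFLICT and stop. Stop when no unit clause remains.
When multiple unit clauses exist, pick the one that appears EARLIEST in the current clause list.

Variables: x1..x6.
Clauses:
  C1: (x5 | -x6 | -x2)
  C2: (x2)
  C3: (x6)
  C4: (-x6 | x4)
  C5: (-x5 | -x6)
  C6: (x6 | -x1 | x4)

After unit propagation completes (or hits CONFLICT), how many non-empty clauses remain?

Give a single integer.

Answer: 1

Derivation:
unit clause [2] forces x2=T; simplify:
  drop -2 from [5, -6, -2] -> [5, -6]
  satisfied 1 clause(s); 5 remain; assigned so far: [2]
unit clause [6] forces x6=T; simplify:
  drop -6 from [5, -6] -> [5]
  drop -6 from [-6, 4] -> [4]
  drop -6 from [-5, -6] -> [-5]
  satisfied 2 clause(s); 3 remain; assigned so far: [2, 6]
unit clause [5] forces x5=T; simplify:
  drop -5 from [-5] -> [] (empty!)
  satisfied 1 clause(s); 2 remain; assigned so far: [2, 5, 6]
CONFLICT (empty clause)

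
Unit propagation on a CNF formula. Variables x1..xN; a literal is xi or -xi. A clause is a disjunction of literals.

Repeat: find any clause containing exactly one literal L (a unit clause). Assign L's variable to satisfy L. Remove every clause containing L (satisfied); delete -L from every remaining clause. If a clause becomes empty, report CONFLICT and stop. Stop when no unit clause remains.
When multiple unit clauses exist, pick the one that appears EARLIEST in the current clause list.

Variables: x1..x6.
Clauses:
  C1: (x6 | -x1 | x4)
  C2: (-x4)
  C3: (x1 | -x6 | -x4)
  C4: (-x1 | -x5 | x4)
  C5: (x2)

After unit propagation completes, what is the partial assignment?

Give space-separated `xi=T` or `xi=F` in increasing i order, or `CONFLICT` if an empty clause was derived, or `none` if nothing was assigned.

unit clause [-4] forces x4=F; simplify:
  drop 4 from [6, -1, 4] -> [6, -1]
  drop 4 from [-1, -5, 4] -> [-1, -5]
  satisfied 2 clause(s); 3 remain; assigned so far: [4]
unit clause [2] forces x2=T; simplify:
  satisfied 1 clause(s); 2 remain; assigned so far: [2, 4]

Answer: x2=T x4=F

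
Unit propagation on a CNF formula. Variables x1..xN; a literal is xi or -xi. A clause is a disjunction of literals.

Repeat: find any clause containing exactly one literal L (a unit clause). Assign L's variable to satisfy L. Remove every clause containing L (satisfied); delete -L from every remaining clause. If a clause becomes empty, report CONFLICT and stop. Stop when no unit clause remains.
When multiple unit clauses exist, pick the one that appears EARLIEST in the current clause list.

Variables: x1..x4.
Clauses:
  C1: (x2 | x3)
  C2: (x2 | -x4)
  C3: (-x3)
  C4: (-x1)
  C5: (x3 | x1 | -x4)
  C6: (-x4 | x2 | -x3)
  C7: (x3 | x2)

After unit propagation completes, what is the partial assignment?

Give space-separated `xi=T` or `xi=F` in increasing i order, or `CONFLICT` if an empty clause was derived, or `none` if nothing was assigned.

unit clause [-3] forces x3=F; simplify:
  drop 3 from [2, 3] -> [2]
  drop 3 from [3, 1, -4] -> [1, -4]
  drop 3 from [3, 2] -> [2]
  satisfied 2 clause(s); 5 remain; assigned so far: [3]
unit clause [2] forces x2=T; simplify:
  satisfied 3 clause(s); 2 remain; assigned so far: [2, 3]
unit clause [-1] forces x1=F; simplify:
  drop 1 from [1, -4] -> [-4]
  satisfied 1 clause(s); 1 remain; assigned so far: [1, 2, 3]
unit clause [-4] forces x4=F; simplify:
  satisfied 1 clause(s); 0 remain; assigned so far: [1, 2, 3, 4]

Answer: x1=F x2=T x3=F x4=F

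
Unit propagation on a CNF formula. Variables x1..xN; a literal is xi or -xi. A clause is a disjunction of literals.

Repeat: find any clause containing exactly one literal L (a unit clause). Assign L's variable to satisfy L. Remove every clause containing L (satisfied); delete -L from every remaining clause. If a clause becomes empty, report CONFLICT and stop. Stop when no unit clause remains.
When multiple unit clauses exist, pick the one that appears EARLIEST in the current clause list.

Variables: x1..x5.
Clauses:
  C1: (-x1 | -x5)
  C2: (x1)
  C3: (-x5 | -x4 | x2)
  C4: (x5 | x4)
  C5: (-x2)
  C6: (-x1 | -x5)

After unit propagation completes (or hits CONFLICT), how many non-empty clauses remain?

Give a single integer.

unit clause [1] forces x1=T; simplify:
  drop -1 from [-1, -5] -> [-5]
  drop -1 from [-1, -5] -> [-5]
  satisfied 1 clause(s); 5 remain; assigned so far: [1]
unit clause [-5] forces x5=F; simplify:
  drop 5 from [5, 4] -> [4]
  satisfied 3 clause(s); 2 remain; assigned so far: [1, 5]
unit clause [4] forces x4=T; simplify:
  satisfied 1 clause(s); 1 remain; assigned so far: [1, 4, 5]
unit clause [-2] forces x2=F; simplify:
  satisfied 1 clause(s); 0 remain; assigned so far: [1, 2, 4, 5]

Answer: 0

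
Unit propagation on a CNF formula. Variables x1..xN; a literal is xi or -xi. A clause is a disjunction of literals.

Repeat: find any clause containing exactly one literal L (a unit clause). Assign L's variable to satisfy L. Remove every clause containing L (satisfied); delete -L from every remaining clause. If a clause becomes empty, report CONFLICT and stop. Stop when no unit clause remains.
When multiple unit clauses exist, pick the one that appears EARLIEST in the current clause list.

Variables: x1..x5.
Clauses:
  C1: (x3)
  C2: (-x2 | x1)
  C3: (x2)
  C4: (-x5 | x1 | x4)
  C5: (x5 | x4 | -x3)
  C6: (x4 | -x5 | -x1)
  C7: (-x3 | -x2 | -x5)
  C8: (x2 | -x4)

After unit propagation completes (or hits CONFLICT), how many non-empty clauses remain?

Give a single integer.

unit clause [3] forces x3=T; simplify:
  drop -3 from [5, 4, -3] -> [5, 4]
  drop -3 from [-3, -2, -5] -> [-2, -5]
  satisfied 1 clause(s); 7 remain; assigned so far: [3]
unit clause [2] forces x2=T; simplify:
  drop -2 from [-2, 1] -> [1]
  drop -2 from [-2, -5] -> [-5]
  satisfied 2 clause(s); 5 remain; assigned so far: [2, 3]
unit clause [1] forces x1=T; simplify:
  drop -1 from [4, -5, -1] -> [4, -5]
  satisfied 2 clause(s); 3 remain; assigned so far: [1, 2, 3]
unit clause [-5] forces x5=F; simplify:
  drop 5 from [5, 4] -> [4]
  satisfied 2 clause(s); 1 remain; assigned so far: [1, 2, 3, 5]
unit clause [4] forces x4=T; simplify:
  satisfied 1 clause(s); 0 remain; assigned so far: [1, 2, 3, 4, 5]

Answer: 0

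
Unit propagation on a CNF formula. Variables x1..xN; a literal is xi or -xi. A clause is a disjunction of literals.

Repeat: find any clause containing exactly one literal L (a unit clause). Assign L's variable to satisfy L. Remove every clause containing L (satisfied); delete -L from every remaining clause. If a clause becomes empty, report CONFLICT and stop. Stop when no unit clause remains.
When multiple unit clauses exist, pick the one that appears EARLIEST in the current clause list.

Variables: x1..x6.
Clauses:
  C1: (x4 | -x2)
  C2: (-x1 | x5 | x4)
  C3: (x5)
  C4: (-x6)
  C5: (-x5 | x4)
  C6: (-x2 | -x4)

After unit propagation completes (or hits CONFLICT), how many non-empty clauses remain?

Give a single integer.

Answer: 0

Derivation:
unit clause [5] forces x5=T; simplify:
  drop -5 from [-5, 4] -> [4]
  satisfied 2 clause(s); 4 remain; assigned so far: [5]
unit clause [-6] forces x6=F; simplify:
  satisfied 1 clause(s); 3 remain; assigned so far: [5, 6]
unit clause [4] forces x4=T; simplify:
  drop -4 from [-2, -4] -> [-2]
  satisfied 2 clause(s); 1 remain; assigned so far: [4, 5, 6]
unit clause [-2] forces x2=F; simplify:
  satisfied 1 clause(s); 0 remain; assigned so far: [2, 4, 5, 6]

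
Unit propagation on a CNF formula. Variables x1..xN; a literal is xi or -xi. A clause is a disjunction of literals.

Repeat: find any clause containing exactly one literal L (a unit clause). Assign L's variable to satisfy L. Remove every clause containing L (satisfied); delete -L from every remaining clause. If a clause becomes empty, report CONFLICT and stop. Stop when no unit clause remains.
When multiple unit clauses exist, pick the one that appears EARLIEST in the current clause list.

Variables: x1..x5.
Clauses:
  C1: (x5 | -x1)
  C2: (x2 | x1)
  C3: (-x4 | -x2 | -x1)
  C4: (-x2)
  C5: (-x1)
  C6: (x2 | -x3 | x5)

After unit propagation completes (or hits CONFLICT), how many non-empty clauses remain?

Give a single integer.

unit clause [-2] forces x2=F; simplify:
  drop 2 from [2, 1] -> [1]
  drop 2 from [2, -3, 5] -> [-3, 5]
  satisfied 2 clause(s); 4 remain; assigned so far: [2]
unit clause [1] forces x1=T; simplify:
  drop -1 from [5, -1] -> [5]
  drop -1 from [-1] -> [] (empty!)
  satisfied 1 clause(s); 3 remain; assigned so far: [1, 2]
CONFLICT (empty clause)

Answer: 2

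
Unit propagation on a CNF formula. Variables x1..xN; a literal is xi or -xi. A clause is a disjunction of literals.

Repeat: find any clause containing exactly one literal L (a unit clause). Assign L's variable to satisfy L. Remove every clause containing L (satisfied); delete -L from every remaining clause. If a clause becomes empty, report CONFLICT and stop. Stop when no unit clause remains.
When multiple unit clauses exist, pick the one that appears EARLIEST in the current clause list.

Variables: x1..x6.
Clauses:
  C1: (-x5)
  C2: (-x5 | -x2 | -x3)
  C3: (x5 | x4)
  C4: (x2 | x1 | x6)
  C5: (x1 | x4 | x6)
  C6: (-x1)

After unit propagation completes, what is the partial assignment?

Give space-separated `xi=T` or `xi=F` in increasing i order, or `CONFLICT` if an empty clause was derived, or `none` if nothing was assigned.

Answer: x1=F x4=T x5=F

Derivation:
unit clause [-5] forces x5=F; simplify:
  drop 5 from [5, 4] -> [4]
  satisfied 2 clause(s); 4 remain; assigned so far: [5]
unit clause [4] forces x4=T; simplify:
  satisfied 2 clause(s); 2 remain; assigned so far: [4, 5]
unit clause [-1] forces x1=F; simplify:
  drop 1 from [2, 1, 6] -> [2, 6]
  satisfied 1 clause(s); 1 remain; assigned so far: [1, 4, 5]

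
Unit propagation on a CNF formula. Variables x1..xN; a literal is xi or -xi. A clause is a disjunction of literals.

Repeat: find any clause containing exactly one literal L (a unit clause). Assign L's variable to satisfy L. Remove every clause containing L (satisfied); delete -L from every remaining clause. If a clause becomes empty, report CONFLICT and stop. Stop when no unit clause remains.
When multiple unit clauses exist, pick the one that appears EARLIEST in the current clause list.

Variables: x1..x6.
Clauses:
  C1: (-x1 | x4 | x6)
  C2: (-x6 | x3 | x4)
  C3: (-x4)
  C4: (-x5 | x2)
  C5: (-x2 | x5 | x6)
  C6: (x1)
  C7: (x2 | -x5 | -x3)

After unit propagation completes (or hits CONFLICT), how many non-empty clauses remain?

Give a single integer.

unit clause [-4] forces x4=F; simplify:
  drop 4 from [-1, 4, 6] -> [-1, 6]
  drop 4 from [-6, 3, 4] -> [-6, 3]
  satisfied 1 clause(s); 6 remain; assigned so far: [4]
unit clause [1] forces x1=T; simplify:
  drop -1 from [-1, 6] -> [6]
  satisfied 1 clause(s); 5 remain; assigned so far: [1, 4]
unit clause [6] forces x6=T; simplify:
  drop -6 from [-6, 3] -> [3]
  satisfied 2 clause(s); 3 remain; assigned so far: [1, 4, 6]
unit clause [3] forces x3=T; simplify:
  drop -3 from [2, -5, -3] -> [2, -5]
  satisfied 1 clause(s); 2 remain; assigned so far: [1, 3, 4, 6]

Answer: 2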